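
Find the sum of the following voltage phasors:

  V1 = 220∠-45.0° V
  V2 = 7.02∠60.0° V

Step 1 — Convert each phasor to rectangular form:
  V1 = 220·(cos(-45.0°) + j·sin(-45.0°)) = 155.6 - j155.6 V
  V2 = 7.02·(cos(60.0°) + j·sin(60.0°)) = 3.51 + j6.079 V
Step 2 — Sum components: V_total = 159.1 - j149.5 V.
Step 3 — Convert to polar: |V_total| = 218.3 V, ∠V_total = -43.2°.

V_total = 218.3∠-43.2° V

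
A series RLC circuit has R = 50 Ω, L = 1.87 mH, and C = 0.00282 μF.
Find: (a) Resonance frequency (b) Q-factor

Step 1 — Resonance condition Im(Z)=0 gives ω₀ = 1/√(LC).
Step 2 — ω₀ = 1/√(0.00187·2.82e-09) = 4.355e+05 rad/s.
Step 3 — f₀ = ω₀/(2π) = 6.931e+04 Hz.
Step 4 — Series Q: Q = ω₀L/R = 4.355e+05·0.00187/50 = 16.29.

(a) f₀ = 6.931e+04 Hz  (b) Q = 16.29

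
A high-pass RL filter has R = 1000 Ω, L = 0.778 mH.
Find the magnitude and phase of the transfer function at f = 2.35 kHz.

Step 1 — Angular frequency: ω = 2π·2350 = 1.477e+04 rad/s.
Step 2 — Transfer function: H(jω) = jωL/(R + jωL).
Step 3 — Numerator jωL = j·11.49; denominator R + jωL = 1000 + j11.49.
Step 4 — H = 0.0001319 + j0.01149.
Step 5 — Magnitude: |H| = 0.01149 (-38.8 dB); phase: φ = 89.3°.

|H| = 0.01149 (-38.8 dB), φ = 89.3°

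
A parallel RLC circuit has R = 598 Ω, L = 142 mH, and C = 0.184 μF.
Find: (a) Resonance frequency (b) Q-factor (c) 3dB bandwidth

Step 1 — Resonance: ω₀ = 1/√(LC) = 1/√(0.142·1.84e-07) = 6187 rad/s.
Step 2 — f₀ = ω₀/(2π) = 984.6 Hz.
Step 3 — Parallel Q: Q = R/(ω₀L) = 598/(6187·0.142) = 0.6807.
Step 4 — Bandwidth: Δω = ω₀/Q = 9088 rad/s; BW = Δω/(2π) = 1446 Hz.

(a) f₀ = 984.6 Hz  (b) Q = 0.6807  (c) BW = 1446 Hz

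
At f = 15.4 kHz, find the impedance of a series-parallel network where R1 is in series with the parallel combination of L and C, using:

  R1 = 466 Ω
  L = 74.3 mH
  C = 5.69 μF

Step 1 — Angular frequency: ω = 2π·f = 2π·1.54e+04 = 9.676e+04 rad/s.
Step 2 — Component impedances:
  R1: Z = R = 466 Ω
  L: Z = jωL = j·9.676e+04·0.0743 = 0 + j7189 Ω
  C: Z = 1/(jωC) = -j/(ω·C) = 0 - j1.816 Ω
Step 3 — Parallel branch: L || C = 1/(1/L + 1/C) = 0 - j1.817 Ω.
Step 4 — Series with R1: Z_total = R1 + (L || C) = 466 - j1.817 Ω = 466∠-0.2° Ω.

Z = 466 - j1.817 Ω = 466∠-0.2° Ω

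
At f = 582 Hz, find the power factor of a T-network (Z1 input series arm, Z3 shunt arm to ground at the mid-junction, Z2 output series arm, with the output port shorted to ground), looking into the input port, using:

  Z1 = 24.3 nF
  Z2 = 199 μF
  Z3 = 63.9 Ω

Step 1 — Angular frequency: ω = 2π·f = 2π·582 = 3657 rad/s.
Step 2 — Component impedances:
  Z1: Z = 1/(jωC) = -j/(ω·C) = 0 - j1.125e+04 Ω
  Z2: Z = 1/(jωC) = -j/(ω·C) = 0 - j1.374 Ω
  Z3: Z = R = 63.9 Ω
Step 3 — With the output port shorted to ground, the output series arm Z2 runs from the junction to ground; the shunt arm Z3 also runs from the junction to ground. They appear in parallel: Z3 || Z2 = 0.02954 - j1.374 Ω.
Step 4 — Series with input arm Z1: Z_in = Z1 + (Z3 || Z2) = 0.02954 - j1.125e+04 Ω = 1.125e+04∠-90.0° Ω.
Step 5 — Power factor: PF = cos(φ) = Re(Z)/|Z| = 0.029538/11255 = 2.624e-06.
Step 6 — Type: Im(Z) = -1.125e+04 ⇒ leading (phase φ = -90.0°).

PF = 2.624e-06 (leading, φ = -90.0°)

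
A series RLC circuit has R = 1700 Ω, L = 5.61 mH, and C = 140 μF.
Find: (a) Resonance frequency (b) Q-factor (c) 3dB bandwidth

Step 1 — Resonance condition Im(Z)=0 gives ω₀ = 1/√(LC).
Step 2 — ω₀ = 1/√(0.00561·0.00014) = 1128 rad/s.
Step 3 — f₀ = ω₀/(2π) = 179.6 Hz.
Step 4 — Series Q: Q = ω₀L/R = 1128·0.00561/1700 = 0.003724.
Step 5 — 3dB bandwidth: Δω = ω₀/Q = 3.03e+05 rad/s; BW = Δω/(2π) = 4.823e+04 Hz.

(a) f₀ = 179.6 Hz  (b) Q = 0.003724  (c) BW = 4.823e+04 Hz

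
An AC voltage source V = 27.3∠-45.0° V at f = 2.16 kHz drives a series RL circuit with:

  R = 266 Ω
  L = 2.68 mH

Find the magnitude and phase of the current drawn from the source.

Step 1 — Angular frequency: ω = 2π·f = 2π·2160 = 1.357e+04 rad/s.
Step 2 — Component impedances:
  R: Z = R = 266 Ω
  L: Z = jωL = j·1.357e+04·0.00268 = 0 + j36.37 Ω
Step 3 — Series combination: Z_total = R + L = 266 + j36.37 Ω = 268.5∠7.8° Ω.
Step 4 — Source phasor: V = 27.3∠-45.0° V = 19.3 - j19.3 V.
Step 5 — Ohm's law: I = V / Z_total = (19.3 - j19.3) / (266 + j36.37) = 0.0615 - j0.08098 A.
Step 6 — Convert to polar: |I| = 0.1017 A, ∠I = -52.8°.

I = 0.1017∠-52.8° A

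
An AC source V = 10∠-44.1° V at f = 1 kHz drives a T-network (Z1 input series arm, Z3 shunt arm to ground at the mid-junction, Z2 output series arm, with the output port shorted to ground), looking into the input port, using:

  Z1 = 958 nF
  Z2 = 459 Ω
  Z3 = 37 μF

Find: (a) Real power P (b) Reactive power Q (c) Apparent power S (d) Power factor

Step 1 — Angular frequency: ω = 2π·f = 2π·1000 = 6283 rad/s.
Step 2 — Component impedances:
  Z1: Z = 1/(jωC) = -j/(ω·C) = 0 - j166.1 Ω
  Z2: Z = R = 459 Ω
  Z3: Z = 1/(jωC) = -j/(ω·C) = 0 - j4.301 Ω
Step 3 — With the output port shorted to ground, the output series arm Z2 runs from the junction to ground; the shunt arm Z3 also runs from the junction to ground. They appear in parallel: Z3 || Z2 = 0.04031 - j4.301 Ω.
Step 4 — Series with input arm Z1: Z_in = Z1 + (Z3 || Z2) = 0.04031 - j170.4 Ω = 170.4∠-90.0° Ω.
Step 5 — Source phasor: V = 10∠-44.1° V = 7.181 - j6.959 V.
Step 6 — Current: I = V / Z = 0.04084 + j0.04213 A = 0.05867∠45.9° A.
Step 7 — Complex power: S = V·I* = 0.0001388 - j0.5867 VA.
Step 8 — Real power: P = Re(S) = 0.0001388 W.
Step 9 — Reactive power: Q = Im(S) = -0.5867 VAR.
Step 10 — Apparent power: |S| = 0.5867 VA.
Step 11 — Power factor: PF = P/|S| = 0.0002365 (leading).

(a) P = 0.0001388 W  (b) Q = -0.5867 VAR  (c) S = 0.5867 VA  (d) PF = 0.0002365 (leading)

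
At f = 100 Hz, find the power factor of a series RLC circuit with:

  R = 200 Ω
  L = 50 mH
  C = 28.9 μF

Step 1 — Angular frequency: ω = 2π·f = 2π·100 = 628.3 rad/s.
Step 2 — Component impedances:
  R: Z = R = 200 Ω
  L: Z = jωL = j·628.3·0.05 = 0 + j31.42 Ω
  C: Z = 1/(jωC) = -j/(ω·C) = 0 - j55.07 Ω
Step 3 — Series combination: Z_total = R + L + C = 200 - j23.65 Ω = 201.4∠-6.7° Ω.
Step 4 — Power factor: PF = cos(φ) = Re(Z)/|Z| = 200/201.39 = 0.9931.
Step 5 — Type: Im(Z) = -23.65 ⇒ leading (phase φ = -6.7°).

PF = 0.9931 (leading, φ = -6.7°)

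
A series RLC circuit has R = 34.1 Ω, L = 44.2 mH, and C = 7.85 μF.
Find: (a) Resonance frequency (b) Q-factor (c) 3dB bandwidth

Step 1 — Resonance: ω₀ = 1/√(LC) = 1/√(0.0442·7.85e-06) = 1698 rad/s.
Step 2 — f₀ = ω₀/(2π) = 270.2 Hz.
Step 3 — Series Q: Q = ω₀L/R = 1698·0.0442/34.1 = 2.201.
Step 4 — Bandwidth: Δω = ω₀/Q = 771.5 rad/s; BW = Δω/(2π) = 122.8 Hz.

(a) f₀ = 270.2 Hz  (b) Q = 2.201  (c) BW = 122.8 Hz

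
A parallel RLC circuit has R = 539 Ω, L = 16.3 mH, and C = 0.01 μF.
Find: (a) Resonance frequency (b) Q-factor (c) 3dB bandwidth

Step 1 — Resonance: ω₀ = 1/√(LC) = 1/√(0.0163·1e-08) = 7.833e+04 rad/s.
Step 2 — f₀ = ω₀/(2π) = 1.247e+04 Hz.
Step 3 — Parallel Q: Q = R/(ω₀L) = 539/(7.833e+04·0.0163) = 0.4222.
Step 4 — Bandwidth: Δω = ω₀/Q = 1.855e+05 rad/s; BW = Δω/(2π) = 2.953e+04 Hz.

(a) f₀ = 1.247e+04 Hz  (b) Q = 0.4222  (c) BW = 2.953e+04 Hz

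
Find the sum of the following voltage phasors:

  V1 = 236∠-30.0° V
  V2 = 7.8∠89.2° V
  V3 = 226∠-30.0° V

Step 1 — Convert each phasor to rectangular form:
  V1 = 236·(cos(-30.0°) + j·sin(-30.0°)) = 204.4 - j118 V
  V2 = 7.8·(cos(89.2°) + j·sin(89.2°)) = 0.1089 + j7.799 V
  V3 = 226·(cos(-30.0°) + j·sin(-30.0°)) = 195.7 - j113 V
Step 2 — Sum components: V_total = 400.2 - j223.2 V.
Step 3 — Convert to polar: |V_total| = 458.2 V, ∠V_total = -29.1°.

V_total = 458.2∠-29.1° V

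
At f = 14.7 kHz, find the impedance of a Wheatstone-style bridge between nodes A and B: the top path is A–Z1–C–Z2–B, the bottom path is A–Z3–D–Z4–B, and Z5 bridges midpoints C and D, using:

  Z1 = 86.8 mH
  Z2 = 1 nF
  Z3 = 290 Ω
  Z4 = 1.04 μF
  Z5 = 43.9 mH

Step 1 — Angular frequency: ω = 2π·f = 2π·1.47e+04 = 9.236e+04 rad/s.
Step 2 — Component impedances:
  Z1: Z = jωL = j·9.236e+04·0.0868 = 0 + j8017 Ω
  Z2: Z = 1/(jωC) = -j/(ω·C) = 0 - j1.083e+04 Ω
  Z3: Z = R = 290 Ω
  Z4: Z = 1/(jωC) = -j/(ω·C) = 0 - j10.41 Ω
  Z5: Z = jωL = j·9.236e+04·0.0439 = 0 + j4055 Ω
Step 3 — Bridge requires nodal analysis (the Z5 bridge couples midpoints C and D, so the two paths cannot be reduced to a simple series/parallel combination). Setting node B to ground and injecting 1 A at node A, the 3-node admittance system at A, C, D solves to V_A = Z_AB = 289.6 - j4.603 Ω = 289.7∠-0.9° Ω.

Z = 289.6 - j4.603 Ω = 289.7∠-0.9° Ω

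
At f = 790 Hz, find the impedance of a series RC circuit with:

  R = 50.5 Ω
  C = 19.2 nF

Step 1 — Angular frequency: ω = 2π·f = 2π·790 = 4964 rad/s.
Step 2 — Component impedances:
  R: Z = R = 50.5 Ω
  C: Z = 1/(jωC) = -j/(ω·C) = 0 - j1.049e+04 Ω
Step 3 — Series combination: Z_total = R + C = 50.5 - j1.049e+04 Ω = 1.049e+04∠-89.7° Ω.

Z = 50.5 - j1.049e+04 Ω = 1.049e+04∠-89.7° Ω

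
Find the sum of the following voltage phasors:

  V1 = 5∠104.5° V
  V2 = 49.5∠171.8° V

Step 1 — Convert each phasor to rectangular form:
  V1 = 5·(cos(104.5°) + j·sin(104.5°)) = -1.252 + j4.841 V
  V2 = 49.5·(cos(171.8°) + j·sin(171.8°)) = -48.99 + j7.06 V
Step 2 — Sum components: V_total = -50.25 + j11.9 V.
Step 3 — Convert to polar: |V_total| = 51.64 V, ∠V_total = 166.7°.

V_total = 51.64∠166.7° V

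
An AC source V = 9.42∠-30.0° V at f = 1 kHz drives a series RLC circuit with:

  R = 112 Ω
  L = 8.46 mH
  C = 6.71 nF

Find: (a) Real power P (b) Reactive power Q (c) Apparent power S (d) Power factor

Step 1 — Angular frequency: ω = 2π·f = 2π·1000 = 6283 rad/s.
Step 2 — Component impedances:
  R: Z = R = 112 Ω
  L: Z = jωL = j·6283·0.00846 = 0 + j53.16 Ω
  C: Z = 1/(jωC) = -j/(ω·C) = 0 - j2.372e+04 Ω
Step 3 — Series combination: Z_total = R + L + C = 112 - j2.367e+04 Ω = 2.367e+04∠-89.7° Ω.
Step 4 — Source phasor: V = 9.42∠-30.0° V = 8.158 - j4.71 V.
Step 5 — Current: I = V / Z = 0.0002006 + j0.0003438 A = 0.000398∠59.7° A.
Step 6 — Complex power: S = V·I* = 1.774e-05 - j0.003749 VA.
Step 7 — Real power: P = Re(S) = 1.774e-05 W.
Step 8 — Reactive power: Q = Im(S) = -0.003749 VAR.
Step 9 — Apparent power: |S| = 0.00375 VA.
Step 10 — Power factor: PF = P/|S| = 0.004732 (leading).

(a) P = 1.774e-05 W  (b) Q = -0.003749 VAR  (c) S = 0.00375 VA  (d) PF = 0.004732 (leading)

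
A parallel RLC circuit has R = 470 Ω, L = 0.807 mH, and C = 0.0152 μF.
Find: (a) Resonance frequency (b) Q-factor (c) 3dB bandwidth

Step 1 — Resonance: ω₀ = 1/√(LC) = 1/√(0.000807·1.52e-08) = 2.855e+05 rad/s.
Step 2 — f₀ = ω₀/(2π) = 4.544e+04 Hz.
Step 3 — Parallel Q: Q = R/(ω₀L) = 470/(2.855e+05·0.000807) = 2.04.
Step 4 — Bandwidth: Δω = ω₀/Q = 1.4e+05 rad/s; BW = Δω/(2π) = 2.228e+04 Hz.

(a) f₀ = 4.544e+04 Hz  (b) Q = 2.04  (c) BW = 2.228e+04 Hz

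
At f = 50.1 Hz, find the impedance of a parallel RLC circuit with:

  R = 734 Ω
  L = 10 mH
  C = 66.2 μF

Step 1 — Angular frequency: ω = 2π·f = 2π·50.1 = 314.8 rad/s.
Step 2 — Component impedances:
  R: Z = R = 734 Ω
  L: Z = jωL = j·314.8·0.01 = 0 + j3.148 Ω
  C: Z = 1/(jωC) = -j/(ω·C) = 0 - j47.99 Ω
Step 3 — Parallel combination: 1/Z_total = 1/R + 1/L + 1/C; Z_total = 0.01546 + j3.369 Ω = 3.369∠89.7° Ω.

Z = 0.01546 + j3.369 Ω = 3.369∠89.7° Ω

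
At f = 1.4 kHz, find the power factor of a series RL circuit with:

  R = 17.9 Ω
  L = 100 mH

Step 1 — Angular frequency: ω = 2π·f = 2π·1400 = 8796 rad/s.
Step 2 — Component impedances:
  R: Z = R = 17.9 Ω
  L: Z = jωL = j·8796·0.1 = 0 + j879.6 Ω
Step 3 — Series combination: Z_total = R + L = 17.9 + j879.6 Ω = 879.8∠88.8° Ω.
Step 4 — Power factor: PF = cos(φ) = Re(Z)/|Z| = 17.9/879.83 = 0.02034.
Step 5 — Type: Im(Z) = 879.6 ⇒ lagging (phase φ = 88.8°).

PF = 0.02034 (lagging, φ = 88.8°)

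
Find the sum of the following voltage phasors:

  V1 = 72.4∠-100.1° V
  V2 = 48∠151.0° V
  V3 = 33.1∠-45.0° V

Step 1 — Convert each phasor to rectangular form:
  V1 = 72.4·(cos(-100.1°) + j·sin(-100.1°)) = -12.7 - j71.28 V
  V2 = 48·(cos(151.0°) + j·sin(151.0°)) = -41.98 + j23.27 V
  V3 = 33.1·(cos(-45.0°) + j·sin(-45.0°)) = 23.41 - j23.41 V
Step 2 — Sum components: V_total = -31.27 - j71.41 V.
Step 3 — Convert to polar: |V_total| = 77.96 V, ∠V_total = -113.6°.

V_total = 77.96∠-113.6° V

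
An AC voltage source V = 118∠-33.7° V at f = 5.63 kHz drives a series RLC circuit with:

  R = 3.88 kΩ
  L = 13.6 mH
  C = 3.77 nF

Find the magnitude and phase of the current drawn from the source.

Step 1 — Angular frequency: ω = 2π·f = 2π·5630 = 3.537e+04 rad/s.
Step 2 — Component impedances:
  R: Z = R = 3880 Ω
  L: Z = jωL = j·3.537e+04·0.0136 = 0 + j481.1 Ω
  C: Z = 1/(jωC) = -j/(ω·C) = 0 - j7498 Ω
Step 3 — Series combination: Z_total = R + L + C = 3880 - j7017 Ω = 8019∠-61.1° Ω.
Step 4 — Source phasor: V = 118∠-33.7° V = 98.17 - j65.47 V.
Step 5 — Ohm's law: I = V / Z_total = (98.17 - j65.47) / (3880 - j7017) = 0.01307 + j0.006763 A.
Step 6 — Convert to polar: |I| = 0.01472 A, ∠I = 27.4°.

I = 0.01472∠27.4° A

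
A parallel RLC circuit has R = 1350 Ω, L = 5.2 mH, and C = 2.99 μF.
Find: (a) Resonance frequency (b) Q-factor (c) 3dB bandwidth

Step 1 — Resonance: ω₀ = 1/√(LC) = 1/√(0.0052·2.99e-06) = 8020 rad/s.
Step 2 — f₀ = ω₀/(2π) = 1276 Hz.
Step 3 — Parallel Q: Q = R/(ω₀L) = 1350/(8020·0.0052) = 32.37.
Step 4 — Bandwidth: Δω = ω₀/Q = 247.7 rad/s; BW = Δω/(2π) = 39.43 Hz.

(a) f₀ = 1276 Hz  (b) Q = 32.37  (c) BW = 39.43 Hz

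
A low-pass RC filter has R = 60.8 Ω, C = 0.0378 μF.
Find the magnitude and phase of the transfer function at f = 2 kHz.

Step 1 — Angular frequency: ω = 2π·2000 = 1.257e+04 rad/s.
Step 2 — Transfer function: H(jω) = 1/(1 + jωRC).
Step 3 — Denominator: 1 + jωRC = 1 + j·1.257e+04·60.8·3.78e-08 = 1 + j0.02888.
Step 4 — H = 0.9992 - j0.02886.
Step 5 — Magnitude: |H| = 0.9996 (-0.0 dB); phase: φ = -1.7°.

|H| = 0.9996 (-0.0 dB), φ = -1.7°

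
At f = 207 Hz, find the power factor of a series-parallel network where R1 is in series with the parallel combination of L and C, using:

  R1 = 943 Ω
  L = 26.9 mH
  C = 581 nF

Step 1 — Angular frequency: ω = 2π·f = 2π·207 = 1301 rad/s.
Step 2 — Component impedances:
  R1: Z = R = 943 Ω
  L: Z = jωL = j·1301·0.0269 = 0 + j34.99 Ω
  C: Z = 1/(jωC) = -j/(ω·C) = 0 - j1323 Ω
Step 3 — Parallel branch: L || C = 1/(1/L + 1/C) = 0 + j35.94 Ω.
Step 4 — Series with R1: Z_total = R1 + (L || C) = 943 + j35.94 Ω = 943.7∠2.2° Ω.
Step 5 — Power factor: PF = cos(φ) = Re(Z)/|Z| = 943/943.7 = 0.9993.
Step 6 — Type: Im(Z) = 35.94 ⇒ lagging (phase φ = 2.2°).

PF = 0.9993 (lagging, φ = 2.2°)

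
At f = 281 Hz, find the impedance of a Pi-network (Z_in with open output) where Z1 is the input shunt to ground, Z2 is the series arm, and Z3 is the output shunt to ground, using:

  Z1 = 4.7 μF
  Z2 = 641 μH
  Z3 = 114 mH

Step 1 — Angular frequency: ω = 2π·f = 2π·281 = 1766 rad/s.
Step 2 — Component impedances:
  Z1: Z = 1/(jωC) = -j/(ω·C) = 0 - j120.5 Ω
  Z2: Z = jωL = j·1766·0.000641 = 0 + j1.132 Ω
  Z3: Z = jωL = j·1766·0.114 = 0 + j201.3 Ω
Step 3 — With open output, the series arm Z2 and the output shunt Z3 appear in series to ground: Z2 + Z3 = 0 + j202.4 Ω.
Step 4 — Parallel with input shunt Z1: Z_in = Z1 || (Z2 + Z3) = 0 - j297.8 Ω = 297.8∠-90.0° Ω.

Z = 0 - j297.8 Ω = 297.8∠-90.0° Ω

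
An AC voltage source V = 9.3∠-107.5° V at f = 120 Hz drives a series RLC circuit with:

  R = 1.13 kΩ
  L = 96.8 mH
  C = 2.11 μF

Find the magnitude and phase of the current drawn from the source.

Step 1 — Angular frequency: ω = 2π·f = 2π·120 = 754 rad/s.
Step 2 — Component impedances:
  R: Z = R = 1130 Ω
  L: Z = jωL = j·754·0.0968 = 0 + j72.99 Ω
  C: Z = 1/(jωC) = -j/(ω·C) = 0 - j628.6 Ω
Step 3 — Series combination: Z_total = R + L + C = 1130 - j555.6 Ω = 1259∠-26.2° Ω.
Step 4 — Source phasor: V = 9.3∠-107.5° V = -2.797 - j8.87 V.
Step 5 — Ohm's law: I = V / Z_total = (-2.797 - j8.87) / (1130 - j555.6) = 0.001115 - j0.007301 A.
Step 6 — Convert to polar: |I| = 0.007386 A, ∠I = -81.3°.

I = 0.007386∠-81.3° A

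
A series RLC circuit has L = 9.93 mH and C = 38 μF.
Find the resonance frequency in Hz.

Step 1 — Resonance condition Im(Z)=0 gives ω₀ = 1/√(LC).
Step 2 — ω₀ = 1/√(0.00993·3.8e-05) = 1628 rad/s.
Step 3 — f₀ = ω₀/(2π) = 259.1 Hz.

f₀ = 259.1 Hz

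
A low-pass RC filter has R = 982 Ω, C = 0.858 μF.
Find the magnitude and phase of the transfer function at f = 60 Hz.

Step 1 — Angular frequency: ω = 2π·60 = 377 rad/s.
Step 2 — Transfer function: H(jω) = 1/(1 + jωRC).
Step 3 — Denominator: 1 + jωRC = 1 + j·377·982·8.58e-07 = 1 + j0.3176.
Step 4 — H = 0.9084 - j0.2885.
Step 5 — Magnitude: |H| = 0.9531 (-0.4 dB); phase: φ = -17.6°.

|H| = 0.9531 (-0.4 dB), φ = -17.6°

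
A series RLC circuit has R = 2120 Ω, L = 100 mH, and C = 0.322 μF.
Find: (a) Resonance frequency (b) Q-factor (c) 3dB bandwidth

Step 1 — Resonance condition Im(Z)=0 gives ω₀ = 1/√(LC).
Step 2 — ω₀ = 1/√(0.1·3.22e-07) = 5573 rad/s.
Step 3 — f₀ = ω₀/(2π) = 886.9 Hz.
Step 4 — Series Q: Q = ω₀L/R = 5573·0.1/2120 = 0.2629.
Step 5 — 3dB bandwidth: Δω = ω₀/Q = 2.12e+04 rad/s; BW = Δω/(2π) = 3374 Hz.

(a) f₀ = 886.9 Hz  (b) Q = 0.2629  (c) BW = 3374 Hz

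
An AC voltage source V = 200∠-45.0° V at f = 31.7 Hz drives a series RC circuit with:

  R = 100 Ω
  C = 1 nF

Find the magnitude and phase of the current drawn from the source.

Step 1 — Angular frequency: ω = 2π·f = 2π·31.7 = 199.2 rad/s.
Step 2 — Component impedances:
  R: Z = R = 100 Ω
  C: Z = 1/(jωC) = -j/(ω·C) = 0 - j5.021e+06 Ω
Step 3 — Series combination: Z_total = R + C = 100 - j5.021e+06 Ω = 5.021e+06∠-90.0° Ω.
Step 4 — Source phasor: V = 200∠-45.0° V = 141.4 - j141.4 V.
Step 5 — Ohm's law: I = V / Z_total = (141.4 - j141.4) / (100 - j5.021e+06) = 2.817e-05 + j2.817e-05 A.
Step 6 — Convert to polar: |I| = 3.984e-05 A, ∠I = 45.0°.

I = 3.984e-05∠45.0° A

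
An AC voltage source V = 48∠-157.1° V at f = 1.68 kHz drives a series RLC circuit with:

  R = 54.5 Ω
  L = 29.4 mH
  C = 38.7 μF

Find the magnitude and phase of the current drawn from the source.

Step 1 — Angular frequency: ω = 2π·f = 2π·1680 = 1.056e+04 rad/s.
Step 2 — Component impedances:
  R: Z = R = 54.5 Ω
  L: Z = jωL = j·1.056e+04·0.0294 = 0 + j310.3 Ω
  C: Z = 1/(jωC) = -j/(ω·C) = 0 - j2.448 Ω
Step 3 — Series combination: Z_total = R + L + C = 54.5 + j307.9 Ω = 312.7∠80.0° Ω.
Step 4 — Source phasor: V = 48∠-157.1° V = -44.22 - j18.68 V.
Step 5 — Ohm's law: I = V / Z_total = (-44.22 - j18.68) / (54.5 + j307.9) = -0.08347 + j0.1288 A.
Step 6 — Convert to polar: |I| = 0.1535 A, ∠I = 122.9°.

I = 0.1535∠122.9° A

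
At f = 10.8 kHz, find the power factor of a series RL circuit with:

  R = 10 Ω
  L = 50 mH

Step 1 — Angular frequency: ω = 2π·f = 2π·1.08e+04 = 6.786e+04 rad/s.
Step 2 — Component impedances:
  R: Z = R = 10 Ω
  L: Z = jωL = j·6.786e+04·0.05 = 0 + j3393 Ω
Step 3 — Series combination: Z_total = R + L = 10 + j3393 Ω = 3393∠89.8° Ω.
Step 4 — Power factor: PF = cos(φ) = Re(Z)/|Z| = 10/3393 = 0.002947.
Step 5 — Type: Im(Z) = 3393 ⇒ lagging (phase φ = 89.8°).

PF = 0.002947 (lagging, φ = 89.8°)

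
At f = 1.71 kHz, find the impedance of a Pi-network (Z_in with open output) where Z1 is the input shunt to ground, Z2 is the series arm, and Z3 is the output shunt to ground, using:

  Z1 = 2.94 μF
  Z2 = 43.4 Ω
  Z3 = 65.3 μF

Step 1 — Angular frequency: ω = 2π·f = 2π·1710 = 1.074e+04 rad/s.
Step 2 — Component impedances:
  Z1: Z = 1/(jωC) = -j/(ω·C) = 0 - j31.66 Ω
  Z2: Z = R = 43.4 Ω
  Z3: Z = 1/(jωC) = -j/(ω·C) = 0 - j1.425 Ω
Step 3 — With open output, the series arm Z2 and the output shunt Z3 appear in series to ground: Z2 + Z3 = 43.4 - j1.425 Ω.
Step 4 — Parallel with input shunt Z1: Z_in = Z1 || (Z2 + Z3) = 14.61 - j20.52 Ω = 25.19∠-54.6° Ω.

Z = 14.61 - j20.52 Ω = 25.19∠-54.6° Ω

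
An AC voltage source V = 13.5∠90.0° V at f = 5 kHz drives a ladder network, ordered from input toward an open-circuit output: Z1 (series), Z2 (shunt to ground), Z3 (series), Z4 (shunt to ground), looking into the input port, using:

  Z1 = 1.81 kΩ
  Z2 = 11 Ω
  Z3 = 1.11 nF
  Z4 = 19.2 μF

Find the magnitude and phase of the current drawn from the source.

Step 1 — Angular frequency: ω = 2π·f = 2π·5000 = 3.142e+04 rad/s.
Step 2 — Component impedances:
  Z1: Z = R = 1810 Ω
  Z2: Z = R = 11 Ω
  Z3: Z = 1/(jωC) = -j/(ω·C) = 0 - j2.868e+04 Ω
  Z4: Z = 1/(jωC) = -j/(ω·C) = 0 - j1.658 Ω
Step 3 — Ladder network (open output): work backward from the far end, alternating series and parallel combinations. Z_in = 1821 - j0.004219 Ω = 1821∠-0.0° Ω.
Step 4 — Source phasor: V = 13.5∠90.0° V = 0 + j13.5 V.
Step 5 — Ohm's law: I = V / Z_total = (0 + j13.5) / (1821 - j0.004219) = -1.718e-08 + j0.007414 A.
Step 6 — Convert to polar: |I| = 0.007414 A, ∠I = 90.0°.

I = 0.007414∠90.0° A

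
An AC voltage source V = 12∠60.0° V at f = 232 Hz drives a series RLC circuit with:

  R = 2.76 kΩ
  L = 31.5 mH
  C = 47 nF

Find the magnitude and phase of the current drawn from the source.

Step 1 — Angular frequency: ω = 2π·f = 2π·232 = 1458 rad/s.
Step 2 — Component impedances:
  R: Z = R = 2760 Ω
  L: Z = jωL = j·1458·0.0315 = 0 + j45.92 Ω
  C: Z = 1/(jωC) = -j/(ω·C) = 0 - j1.46e+04 Ω
Step 3 — Series combination: Z_total = R + L + C = 2760 - j1.455e+04 Ω = 1.481e+04∠-79.3° Ω.
Step 4 — Source phasor: V = 12∠60.0° V = 6 + j10.39 V.
Step 5 — Ohm's law: I = V / Z_total = (6 + j10.39) / (2760 - j1.455e+04) = -0.0006139 + j0.0005288 A.
Step 6 — Convert to polar: |I| = 0.0008103 A, ∠I = 139.3°.

I = 0.0008103∠139.3° A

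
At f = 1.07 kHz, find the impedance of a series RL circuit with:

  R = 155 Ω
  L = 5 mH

Step 1 — Angular frequency: ω = 2π·f = 2π·1070 = 6723 rad/s.
Step 2 — Component impedances:
  R: Z = R = 155 Ω
  L: Z = jωL = j·6723·0.005 = 0 + j33.62 Ω
Step 3 — Series combination: Z_total = R + L = 155 + j33.62 Ω = 158.6∠12.2° Ω.

Z = 155 + j33.62 Ω = 158.6∠12.2° Ω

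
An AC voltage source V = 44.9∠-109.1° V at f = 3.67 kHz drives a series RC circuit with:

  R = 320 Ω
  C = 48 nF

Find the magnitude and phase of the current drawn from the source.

Step 1 — Angular frequency: ω = 2π·f = 2π·3670 = 2.306e+04 rad/s.
Step 2 — Component impedances:
  R: Z = R = 320 Ω
  C: Z = 1/(jωC) = -j/(ω·C) = 0 - j903.5 Ω
Step 3 — Series combination: Z_total = R + C = 320 - j903.5 Ω = 958.5∠-70.5° Ω.
Step 4 — Source phasor: V = 44.9∠-109.1° V = -14.69 - j42.43 V.
Step 5 — Ohm's law: I = V / Z_total = (-14.69 - j42.43) / (320 - j903.5) = 0.03661 - j0.02923 A.
Step 6 — Convert to polar: |I| = 0.04685 A, ∠I = -38.6°.

I = 0.04685∠-38.6° A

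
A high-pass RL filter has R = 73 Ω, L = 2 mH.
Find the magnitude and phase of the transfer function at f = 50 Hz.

Step 1 — Angular frequency: ω = 2π·50 = 314.2 rad/s.
Step 2 — Transfer function: H(jω) = jωL/(R + jωL).
Step 3 — Numerator jωL = j·0.6283; denominator R + jωL = 73 + j0.6283.
Step 4 — H = 7.408e-05 + j0.008606.
Step 5 — Magnitude: |H| = 0.008607 (-41.3 dB); phase: φ = 89.5°.

|H| = 0.008607 (-41.3 dB), φ = 89.5°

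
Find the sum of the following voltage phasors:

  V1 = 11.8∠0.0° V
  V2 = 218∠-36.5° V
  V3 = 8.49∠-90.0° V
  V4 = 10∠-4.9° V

Step 1 — Convert each phasor to rectangular form:
  V1 = 11.8·(cos(0.0°) + j·sin(0.0°)) = 11.8 V
  V2 = 218·(cos(-36.5°) + j·sin(-36.5°)) = 175.2 - j129.7 V
  V3 = 8.49·(cos(-90.0°) + j·sin(-90.0°)) = 0 - j8.49 V
  V4 = 10·(cos(-4.9°) + j·sin(-4.9°)) = 9.963 - j0.8542 V
Step 2 — Sum components: V_total = 197 - j139 V.
Step 3 — Convert to polar: |V_total| = 241.1 V, ∠V_total = -35.2°.

V_total = 241.1∠-35.2° V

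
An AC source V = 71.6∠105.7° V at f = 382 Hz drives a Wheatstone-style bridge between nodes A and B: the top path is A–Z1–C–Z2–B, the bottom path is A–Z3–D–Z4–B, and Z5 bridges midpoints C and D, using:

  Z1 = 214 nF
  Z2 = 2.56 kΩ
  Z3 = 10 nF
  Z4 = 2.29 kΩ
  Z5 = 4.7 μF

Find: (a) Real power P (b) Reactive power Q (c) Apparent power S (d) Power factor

Step 1 — Angular frequency: ω = 2π·f = 2π·382 = 2400 rad/s.
Step 2 — Component impedances:
  Z1: Z = 1/(jωC) = -j/(ω·C) = 0 - j1947 Ω
  Z2: Z = R = 2560 Ω
  Z3: Z = 1/(jωC) = -j/(ω·C) = 0 - j4.166e+04 Ω
  Z4: Z = R = 2290 Ω
  Z5: Z = 1/(jωC) = -j/(ω·C) = 0 - j88.65 Ω
Step 3 — Bridge requires nodal analysis (the Z5 bridge couples midpoints C and D, so the two paths cannot be reduced to a simple series/parallel combination). Setting node B to ground and injecting 1 A at node A, the 3-node admittance system at A, C, D solves to V_A = Z_AB = 1209 - j1881 Ω = 2236∠-57.3° Ω.
Step 4 — Source phasor: V = 71.6∠105.7° V = -19.37 + j68.93 V.
Step 5 — Current: I = V / Z = -0.03062 + j0.009384 A = 0.03202∠163.0° A.
Step 6 — Complex power: S = V·I* = 1.24 - j1.929 VA.
Step 7 — Real power: P = Re(S) = 1.24 W.
Step 8 — Reactive power: Q = Im(S) = -1.929 VAR.
Step 9 — Apparent power: |S| = 2.293 VA.
Step 10 — Power factor: PF = P/|S| = 0.5408 (leading).

(a) P = 1.24 W  (b) Q = -1.929 VAR  (c) S = 2.293 VA  (d) PF = 0.5408 (leading)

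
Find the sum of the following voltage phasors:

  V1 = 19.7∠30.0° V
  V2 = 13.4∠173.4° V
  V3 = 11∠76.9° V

Step 1 — Convert each phasor to rectangular form:
  V1 = 19.7·(cos(30.0°) + j·sin(30.0°)) = 17.06 + j9.85 V
  V2 = 13.4·(cos(173.4°) + j·sin(173.4°)) = -13.31 + j1.54 V
  V3 = 11·(cos(76.9°) + j·sin(76.9°)) = 2.493 + j10.71 V
Step 2 — Sum components: V_total = 6.243 + j22.1 V.
Step 3 — Convert to polar: |V_total| = 22.97 V, ∠V_total = 74.2°.

V_total = 22.97∠74.2° V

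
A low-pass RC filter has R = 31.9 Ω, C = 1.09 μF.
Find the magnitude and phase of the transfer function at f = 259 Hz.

Step 1 — Angular frequency: ω = 2π·259 = 1627 rad/s.
Step 2 — Transfer function: H(jω) = 1/(1 + jωRC).
Step 3 — Denominator: 1 + jωRC = 1 + j·1627·31.9·1.09e-06 = 1 + j0.05658.
Step 4 — H = 0.9968 - j0.0564.
Step 5 — Magnitude: |H| = 0.9984 (-0.0 dB); phase: φ = -3.2°.

|H| = 0.9984 (-0.0 dB), φ = -3.2°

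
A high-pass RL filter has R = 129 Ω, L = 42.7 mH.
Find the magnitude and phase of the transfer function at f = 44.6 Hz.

Step 1 — Angular frequency: ω = 2π·44.6 = 280.2 rad/s.
Step 2 — Transfer function: H(jω) = jωL/(R + jωL).
Step 3 — Numerator jωL = j·11.97; denominator R + jωL = 129 + j11.97.
Step 4 — H = 0.008531 + j0.09197.
Step 5 — Magnitude: |H| = 0.09236 (-20.7 dB); phase: φ = 84.7°.

|H| = 0.09236 (-20.7 dB), φ = 84.7°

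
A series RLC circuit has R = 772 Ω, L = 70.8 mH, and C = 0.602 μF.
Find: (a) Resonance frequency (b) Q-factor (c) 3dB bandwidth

Step 1 — Resonance condition Im(Z)=0 gives ω₀ = 1/√(LC).
Step 2 — ω₀ = 1/√(0.0708·6.02e-07) = 4844 rad/s.
Step 3 — f₀ = ω₀/(2π) = 770.9 Hz.
Step 4 — Series Q: Q = ω₀L/R = 4844·0.0708/772 = 0.4442.
Step 5 — 3dB bandwidth: Δω = ω₀/Q = 1.09e+04 rad/s; BW = Δω/(2π) = 1735 Hz.

(a) f₀ = 770.9 Hz  (b) Q = 0.4442  (c) BW = 1735 Hz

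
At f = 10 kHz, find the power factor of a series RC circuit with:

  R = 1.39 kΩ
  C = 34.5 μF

Step 1 — Angular frequency: ω = 2π·f = 2π·1e+04 = 6.283e+04 rad/s.
Step 2 — Component impedances:
  R: Z = R = 1390 Ω
  C: Z = 1/(jωC) = -j/(ω·C) = 0 - j0.4613 Ω
Step 3 — Series combination: Z_total = R + C = 1390 - j0.4613 Ω = 1390∠-0.0° Ω.
Step 4 — Power factor: PF = cos(φ) = Re(Z)/|Z| = 1390/1390 = 1.
Step 5 — Type: Im(Z) = -0.4613 ⇒ leading (phase φ = -0.0°).

PF = 1 (leading, φ = -0.0°)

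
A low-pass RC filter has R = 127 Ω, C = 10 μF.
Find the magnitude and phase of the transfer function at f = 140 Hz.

Step 1 — Angular frequency: ω = 2π·140 = 879.6 rad/s.
Step 2 — Transfer function: H(jω) = 1/(1 + jωRC).
Step 3 — Denominator: 1 + jωRC = 1 + j·879.6·127·1e-05 = 1 + j1.117.
Step 4 — H = 0.4448 - j0.4969.
Step 5 — Magnitude: |H| = 0.667 (-3.5 dB); phase: φ = -48.2°.

|H| = 0.667 (-3.5 dB), φ = -48.2°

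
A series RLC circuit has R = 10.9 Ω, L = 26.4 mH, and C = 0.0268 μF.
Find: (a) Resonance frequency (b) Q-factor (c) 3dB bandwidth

Step 1 — Resonance: ω₀ = 1/√(LC) = 1/√(0.0264·2.68e-08) = 3.76e+04 rad/s.
Step 2 — f₀ = ω₀/(2π) = 5983 Hz.
Step 3 — Series Q: Q = ω₀L/R = 3.76e+04·0.0264/10.9 = 91.06.
Step 4 — Bandwidth: Δω = ω₀/Q = 412.9 rad/s; BW = Δω/(2π) = 65.71 Hz.

(a) f₀ = 5983 Hz  (b) Q = 91.06  (c) BW = 65.71 Hz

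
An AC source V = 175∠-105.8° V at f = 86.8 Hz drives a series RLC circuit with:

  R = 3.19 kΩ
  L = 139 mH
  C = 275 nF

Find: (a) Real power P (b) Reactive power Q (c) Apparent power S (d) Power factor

Step 1 — Angular frequency: ω = 2π·f = 2π·86.8 = 545.4 rad/s.
Step 2 — Component impedances:
  R: Z = R = 3190 Ω
  L: Z = jωL = j·545.4·0.139 = 0 + j75.81 Ω
  C: Z = 1/(jωC) = -j/(ω·C) = 0 - j6668 Ω
Step 3 — Series combination: Z_total = R + L + C = 3190 - j6592 Ω = 7323∠-64.2° Ω.
Step 4 — Source phasor: V = 175∠-105.8° V = -47.65 - j168.4 V.
Step 5 — Current: I = V / Z = 0.01786 - j0.01587 A = 0.0239∠-41.6° A.
Step 6 — Complex power: S = V·I* = 1.822 - j3.764 VA.
Step 7 — Real power: P = Re(S) = 1.822 W.
Step 8 — Reactive power: Q = Im(S) = -3.764 VAR.
Step 9 — Apparent power: |S| = 4.182 VA.
Step 10 — Power factor: PF = P/|S| = 0.4356 (leading).

(a) P = 1.822 W  (b) Q = -3.764 VAR  (c) S = 4.182 VA  (d) PF = 0.4356 (leading)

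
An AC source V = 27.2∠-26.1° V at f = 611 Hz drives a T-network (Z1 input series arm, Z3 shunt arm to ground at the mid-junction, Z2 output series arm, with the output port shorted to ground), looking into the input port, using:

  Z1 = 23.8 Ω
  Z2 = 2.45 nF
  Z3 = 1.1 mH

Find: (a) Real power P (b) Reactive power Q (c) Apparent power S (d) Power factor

Step 1 — Angular frequency: ω = 2π·f = 2π·611 = 3839 rad/s.
Step 2 — Component impedances:
  Z1: Z = R = 23.8 Ω
  Z2: Z = 1/(jωC) = -j/(ω·C) = 0 - j1.063e+05 Ω
  Z3: Z = jωL = j·3839·0.0011 = 0 + j4.223 Ω
Step 3 — With the output port shorted to ground, the output series arm Z2 runs from the junction to ground; the shunt arm Z3 also runs from the junction to ground. They appear in parallel: Z3 || Z2 = 0 + j4.223 Ω.
Step 4 — Series with input arm Z1: Z_in = Z1 + (Z3 || Z2) = 23.8 + j4.223 Ω = 24.17∠10.1° Ω.
Step 5 — Source phasor: V = 27.2∠-26.1° V = 24.43 - j11.97 V.
Step 6 — Current: I = V / Z = 0.9085 - j0.664 A = 1.125∠-36.2° A.
Step 7 — Complex power: S = V·I* = 30.14 + j5.348 VA.
Step 8 — Real power: P = Re(S) = 30.14 W.
Step 9 — Reactive power: Q = Im(S) = 5.348 VAR.
Step 10 — Apparent power: |S| = 30.61 VA.
Step 11 — Power factor: PF = P/|S| = 0.9846 (lagging).

(a) P = 30.14 W  (b) Q = 5.348 VAR  (c) S = 30.61 VA  (d) PF = 0.9846 (lagging)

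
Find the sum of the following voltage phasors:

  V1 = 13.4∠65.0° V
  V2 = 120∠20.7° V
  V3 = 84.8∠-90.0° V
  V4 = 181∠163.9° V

Step 1 — Convert each phasor to rectangular form:
  V1 = 13.4·(cos(65.0°) + j·sin(65.0°)) = 5.663 + j12.14 V
  V2 = 120·(cos(20.7°) + j·sin(20.7°)) = 112.3 + j42.42 V
  V3 = 84.8·(cos(-90.0°) + j·sin(-90.0°)) = 0 - j84.8 V
  V4 = 181·(cos(163.9°) + j·sin(163.9°)) = -173.9 + j50.19 V
Step 2 — Sum components: V_total = -55.98 + j19.96 V.
Step 3 — Convert to polar: |V_total| = 59.43 V, ∠V_total = 160.4°.

V_total = 59.43∠160.4° V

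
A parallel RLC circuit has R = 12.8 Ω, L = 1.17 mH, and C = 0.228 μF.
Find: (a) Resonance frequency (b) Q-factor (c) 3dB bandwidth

Step 1 — Resonance: ω₀ = 1/√(LC) = 1/√(0.00117·2.28e-07) = 6.123e+04 rad/s.
Step 2 — f₀ = ω₀/(2π) = 9745 Hz.
Step 3 — Parallel Q: Q = R/(ω₀L) = 12.8/(6.123e+04·0.00117) = 0.1787.
Step 4 — Bandwidth: Δω = ω₀/Q = 3.427e+05 rad/s; BW = Δω/(2π) = 5.453e+04 Hz.

(a) f₀ = 9745 Hz  (b) Q = 0.1787  (c) BW = 5.453e+04 Hz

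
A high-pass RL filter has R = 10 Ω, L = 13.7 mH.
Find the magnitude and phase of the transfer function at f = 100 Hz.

Step 1 — Angular frequency: ω = 2π·100 = 628.3 rad/s.
Step 2 — Transfer function: H(jω) = jωL/(R + jωL).
Step 3 — Numerator jωL = j·8.608; denominator R + jωL = 10 + j8.608.
Step 4 — H = 0.4256 + j0.4944.
Step 5 — Magnitude: |H| = 0.6524 (-3.7 dB); phase: φ = 49.3°.

|H| = 0.6524 (-3.7 dB), φ = 49.3°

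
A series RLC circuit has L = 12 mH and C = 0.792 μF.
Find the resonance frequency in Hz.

Step 1 — Resonance condition Im(Z)=0 gives ω₀ = 1/√(LC).
Step 2 — ω₀ = 1/√(0.012·7.92e-07) = 1.026e+04 rad/s.
Step 3 — f₀ = ω₀/(2π) = 1633 Hz.

f₀ = 1633 Hz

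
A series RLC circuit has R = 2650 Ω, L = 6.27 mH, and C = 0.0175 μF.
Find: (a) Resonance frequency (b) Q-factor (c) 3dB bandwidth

Step 1 — Resonance condition Im(Z)=0 gives ω₀ = 1/√(LC).
Step 2 — ω₀ = 1/√(0.00627·1.75e-08) = 9.547e+04 rad/s.
Step 3 — f₀ = ω₀/(2π) = 1.519e+04 Hz.
Step 4 — Series Q: Q = ω₀L/R = 9.547e+04·0.00627/2650 = 0.2259.
Step 5 — 3dB bandwidth: Δω = ω₀/Q = 4.226e+05 rad/s; BW = Δω/(2π) = 6.727e+04 Hz.

(a) f₀ = 1.519e+04 Hz  (b) Q = 0.2259  (c) BW = 6.727e+04 Hz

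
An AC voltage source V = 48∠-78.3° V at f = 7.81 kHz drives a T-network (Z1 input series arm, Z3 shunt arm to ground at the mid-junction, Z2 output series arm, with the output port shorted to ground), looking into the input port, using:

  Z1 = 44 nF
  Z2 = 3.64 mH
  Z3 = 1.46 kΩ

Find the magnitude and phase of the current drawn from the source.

Step 1 — Angular frequency: ω = 2π·f = 2π·7810 = 4.907e+04 rad/s.
Step 2 — Component impedances:
  Z1: Z = 1/(jωC) = -j/(ω·C) = 0 - j463.1 Ω
  Z2: Z = jωL = j·4.907e+04·0.00364 = 0 + j178.6 Ω
  Z3: Z = R = 1460 Ω
Step 3 — With the output port shorted to ground, the output series arm Z2 runs from the junction to ground; the shunt arm Z3 also runs from the junction to ground. They appear in parallel: Z3 || Z2 = 21.53 + j176 Ω.
Step 4 — Series with input arm Z1: Z_in = Z1 + (Z3 || Z2) = 21.53 - j287.2 Ω = 288∠-85.7° Ω.
Step 5 — Source phasor: V = 48∠-78.3° V = 9.734 - j47 V.
Step 6 — Ohm's law: I = V / Z_total = (9.734 - j47) / (21.53 - j287.2) = 0.1653 + j0.0215 A.
Step 7 — Convert to polar: |I| = 0.1667 A, ∠I = 7.4°.

I = 0.1667∠7.4° A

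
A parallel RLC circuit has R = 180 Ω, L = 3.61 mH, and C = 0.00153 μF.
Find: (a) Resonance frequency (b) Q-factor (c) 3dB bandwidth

Step 1 — Resonance: ω₀ = 1/√(LC) = 1/√(0.00361·1.53e-09) = 4.255e+05 rad/s.
Step 2 — f₀ = ω₀/(2π) = 6.772e+04 Hz.
Step 3 — Parallel Q: Q = R/(ω₀L) = 180/(4.255e+05·0.00361) = 0.1172.
Step 4 — Bandwidth: Δω = ω₀/Q = 3.631e+06 rad/s; BW = Δω/(2π) = 5.779e+05 Hz.

(a) f₀ = 6.772e+04 Hz  (b) Q = 0.1172  (c) BW = 5.779e+05 Hz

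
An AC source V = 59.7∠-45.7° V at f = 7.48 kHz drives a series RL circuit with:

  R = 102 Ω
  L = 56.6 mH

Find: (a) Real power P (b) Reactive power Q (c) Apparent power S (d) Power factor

Step 1 — Angular frequency: ω = 2π·f = 2π·7480 = 4.7e+04 rad/s.
Step 2 — Component impedances:
  R: Z = R = 102 Ω
  L: Z = jωL = j·4.7e+04·0.0566 = 0 + j2660 Ω
Step 3 — Series combination: Z_total = R + L = 102 + j2660 Ω = 2662∠87.8° Ω.
Step 4 — Source phasor: V = 59.7∠-45.7° V = 41.7 - j42.73 V.
Step 5 — Current: I = V / Z = -0.01544 - j0.01627 A = 0.02243∠-133.5° A.
Step 6 — Complex power: S = V·I* = 0.0513 + j1.338 VA.
Step 7 — Real power: P = Re(S) = 0.0513 W.
Step 8 — Reactive power: Q = Im(S) = 1.338 VAR.
Step 9 — Apparent power: |S| = 1.339 VA.
Step 10 — Power factor: PF = P/|S| = 0.03832 (lagging).

(a) P = 0.0513 W  (b) Q = 1.338 VAR  (c) S = 1.339 VA  (d) PF = 0.03832 (lagging)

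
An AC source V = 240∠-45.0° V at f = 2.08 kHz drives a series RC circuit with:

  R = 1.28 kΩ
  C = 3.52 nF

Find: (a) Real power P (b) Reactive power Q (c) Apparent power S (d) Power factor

Step 1 — Angular frequency: ω = 2π·f = 2π·2080 = 1.307e+04 rad/s.
Step 2 — Component impedances:
  R: Z = R = 1280 Ω
  C: Z = 1/(jωC) = -j/(ω·C) = 0 - j2.174e+04 Ω
Step 3 — Series combination: Z_total = R + C = 1280 - j2.174e+04 Ω = 2.178e+04∠-86.6° Ω.
Step 4 — Source phasor: V = 240∠-45.0° V = 169.7 - j169.7 V.
Step 5 — Current: I = V / Z = 0.008238 + j0.007322 A = 0.01102∠41.6° A.
Step 6 — Complex power: S = V·I* = 0.1555 - j2.641 VA.
Step 7 — Real power: P = Re(S) = 0.1555 W.
Step 8 — Reactive power: Q = Im(S) = -2.641 VAR.
Step 9 — Apparent power: |S| = 2.645 VA.
Step 10 — Power factor: PF = P/|S| = 0.05878 (leading).

(a) P = 0.1555 W  (b) Q = -2.641 VAR  (c) S = 2.645 VA  (d) PF = 0.05878 (leading)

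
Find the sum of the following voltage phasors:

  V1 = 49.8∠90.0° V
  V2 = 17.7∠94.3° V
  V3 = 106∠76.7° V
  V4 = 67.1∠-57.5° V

Step 1 — Convert each phasor to rectangular form:
  V1 = 49.8·(cos(90.0°) + j·sin(90.0°)) = 0 + j49.8 V
  V2 = 17.7·(cos(94.3°) + j·sin(94.3°)) = -1.327 + j17.65 V
  V3 = 106·(cos(76.7°) + j·sin(76.7°)) = 24.39 + j103.2 V
  V4 = 67.1·(cos(-57.5°) + j·sin(-57.5°)) = 36.05 - j56.59 V
Step 2 — Sum components: V_total = 59.11 + j114 V.
Step 3 — Convert to polar: |V_total| = 128.4 V, ∠V_total = 62.6°.

V_total = 128.4∠62.6° V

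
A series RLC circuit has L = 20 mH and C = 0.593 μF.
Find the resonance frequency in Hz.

Step 1 — Resonance condition Im(Z)=0 gives ω₀ = 1/√(LC).
Step 2 — ω₀ = 1/√(0.02·5.93e-07) = 9182 rad/s.
Step 3 — f₀ = ω₀/(2π) = 1461 Hz.

f₀ = 1461 Hz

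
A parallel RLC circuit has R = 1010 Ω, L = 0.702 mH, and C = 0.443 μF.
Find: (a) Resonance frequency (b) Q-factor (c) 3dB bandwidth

Step 1 — Resonance: ω₀ = 1/√(LC) = 1/√(0.000702·4.43e-07) = 5.671e+04 rad/s.
Step 2 — f₀ = ω₀/(2π) = 9025 Hz.
Step 3 — Parallel Q: Q = R/(ω₀L) = 1010/(5.671e+04·0.000702) = 25.37.
Step 4 — Bandwidth: Δω = ω₀/Q = 2235 rad/s; BW = Δω/(2π) = 355.7 Hz.

(a) f₀ = 9025 Hz  (b) Q = 25.37  (c) BW = 355.7 Hz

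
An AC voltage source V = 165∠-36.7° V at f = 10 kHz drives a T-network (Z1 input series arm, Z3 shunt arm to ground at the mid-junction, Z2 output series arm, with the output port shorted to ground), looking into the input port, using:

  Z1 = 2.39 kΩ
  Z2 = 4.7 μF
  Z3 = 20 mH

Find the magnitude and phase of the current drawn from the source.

Step 1 — Angular frequency: ω = 2π·f = 2π·1e+04 = 6.283e+04 rad/s.
Step 2 — Component impedances:
  Z1: Z = R = 2390 Ω
  Z2: Z = 1/(jωC) = -j/(ω·C) = 0 - j3.386 Ω
  Z3: Z = jωL = j·6.283e+04·0.02 = 0 + j1257 Ω
Step 3 — With the output port shorted to ground, the output series arm Z2 runs from the junction to ground; the shunt arm Z3 also runs from the junction to ground. They appear in parallel: Z3 || Z2 = 0 - j3.395 Ω.
Step 4 — Series with input arm Z1: Z_in = Z1 + (Z3 || Z2) = 2390 - j3.395 Ω = 2390∠-0.1° Ω.
Step 5 — Source phasor: V = 165∠-36.7° V = 132.3 - j98.61 V.
Step 6 — Ohm's law: I = V / Z_total = (132.3 - j98.61) / (2390 - j3.395) = 0.05541 - j0.04118 A.
Step 7 — Convert to polar: |I| = 0.06904 A, ∠I = -36.6°.

I = 0.06904∠-36.6° A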